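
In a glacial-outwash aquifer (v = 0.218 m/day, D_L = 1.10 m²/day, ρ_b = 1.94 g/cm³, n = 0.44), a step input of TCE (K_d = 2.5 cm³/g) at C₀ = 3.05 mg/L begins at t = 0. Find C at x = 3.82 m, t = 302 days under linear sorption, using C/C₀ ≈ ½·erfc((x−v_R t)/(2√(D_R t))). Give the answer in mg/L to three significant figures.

Retardation factor R = 1 + ρ_b·K_d/n = 1 + 1.94 × 2.5/0.44 = 12.02.
Sorption retards both mechanisms: v_R = v/R = 0.01814 m/day, D_R = D/R = 0.09151 m²/day.
v_R·t = 0.01814 × 302 = 5.47828 m; 2√(D_R t) = 10.51 m; argument = (3.82 − 5.47828)/10.51 = -0.1578.
C = C₀ × ½·erfc(-0.1578) = 3.05 × 0.5883 = 1.79 mg/L.

1.79 mg/L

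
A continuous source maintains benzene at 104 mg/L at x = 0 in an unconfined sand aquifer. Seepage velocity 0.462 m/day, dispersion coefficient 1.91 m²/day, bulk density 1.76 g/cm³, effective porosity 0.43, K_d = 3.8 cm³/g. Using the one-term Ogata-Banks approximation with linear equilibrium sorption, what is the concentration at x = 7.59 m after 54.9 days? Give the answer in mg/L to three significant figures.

Retardation factor R = 1 + ρ_b·K_d/n = 1 + 1.76 × 3.8/0.43 = 16.55.
Sorption retards both mechanisms: v_R = v/R = 0.02792 m/day, D_R = D/R = 0.1154 m²/day.
v_R·t = 0.02792 × 54.9 = 1.532808 m; 2√(D_R t) = 5.034 m; argument = (7.59 − 1.532808)/5.034 = 1.203.
C = C₀ × ½·erfc(1.203) = 104 × 0.04444 = 4.62 mg/L.

4.62 mg/L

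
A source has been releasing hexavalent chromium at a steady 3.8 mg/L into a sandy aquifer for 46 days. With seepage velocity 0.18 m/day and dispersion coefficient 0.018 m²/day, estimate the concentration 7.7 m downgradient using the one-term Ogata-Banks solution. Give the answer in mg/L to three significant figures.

2.56 mg/L

For a continuous step input, C/C₀ ≈ ½·erfc((x−vt)/(2√(Dt))).
vt = 0.18 × 46 = 8.28 m and 2√(Dt) = 2√(0.018 × 46) = 1.820 m.
Argument (x−vt)/(2√(Dt)) = (7.7 − 8.28)/1.820 = -0.3187; ½·erfc(-0.3187) = 0.6739.
C = 3.8 × 0.6739 = 2.56 mg/L.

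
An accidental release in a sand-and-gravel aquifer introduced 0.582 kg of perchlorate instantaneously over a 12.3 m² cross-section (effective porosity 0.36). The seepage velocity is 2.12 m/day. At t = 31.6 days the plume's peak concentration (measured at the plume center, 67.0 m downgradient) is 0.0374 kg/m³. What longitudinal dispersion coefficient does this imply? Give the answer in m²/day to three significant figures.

0.0311 m²/day

At the plume center C_max = M/(n_e·A·√(4πDt)), so D = M²/(4πt·(n_e·A·C_max)²).
n_e·A·C_max = 0.36 × 12.3 × 0.0374 = 0.1656 kg/m.
D = 0.582²/(4π × 31.6 × 0.1656²) = 0.0311 m²/day.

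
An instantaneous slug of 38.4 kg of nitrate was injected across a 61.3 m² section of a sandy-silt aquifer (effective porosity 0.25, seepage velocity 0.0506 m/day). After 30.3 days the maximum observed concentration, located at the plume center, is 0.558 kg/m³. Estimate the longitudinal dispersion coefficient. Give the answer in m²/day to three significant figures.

At the plume center C_max = M/(n_e·A·√(4πDt)), so D = M²/(4πt·(n_e·A·C_max)²).
n_e·A·C_max = 0.25 × 61.3 × 0.558 = 8.551 kg/m.
D = 38.4²/(4π × 30.3 × 8.551²) = 0.0530 m²/day.

0.0530 m²/day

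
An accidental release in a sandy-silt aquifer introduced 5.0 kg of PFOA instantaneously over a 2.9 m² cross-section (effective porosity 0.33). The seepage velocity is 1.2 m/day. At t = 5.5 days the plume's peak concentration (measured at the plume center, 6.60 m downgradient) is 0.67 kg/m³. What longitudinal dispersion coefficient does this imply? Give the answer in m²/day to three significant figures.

0.880 m²/day

At the plume center C_max = M/(n_e·A·√(4πDt)), so D = M²/(4πt·(n_e·A·C_max)²).
n_e·A·C_max = 0.33 × 2.9 × 0.67 = 0.6412 kg/m.
D = 5.0²/(4π × 5.5 × 0.6412²) = 0.880 m²/day.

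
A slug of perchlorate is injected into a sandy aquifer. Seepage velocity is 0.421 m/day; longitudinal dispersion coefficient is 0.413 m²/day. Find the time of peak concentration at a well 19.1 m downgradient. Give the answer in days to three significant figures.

43.1 days

For the 1D instantaneous-source solution, setting ∂C/∂t = 0 at fixed x gives v²t² + 2Dt − x² = 0, so t = (√(D² + v²x²) − D)/v².
√(D² + v²x²) = √(0.413² + 0.421² × 19.1²) = 8.052; v² = 0.177241.
t = (8.052 − 0.413)/0.177241 = 43.1 days (vs. the pure-advection estimate x/v = 45.4 d).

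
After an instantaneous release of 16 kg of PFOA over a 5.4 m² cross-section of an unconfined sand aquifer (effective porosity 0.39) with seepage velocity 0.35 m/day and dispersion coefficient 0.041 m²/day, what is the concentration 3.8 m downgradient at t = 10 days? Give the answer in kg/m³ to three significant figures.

3.17 kg/m³

For an instantaneous plane source, C(x,t) = M/(n_e·A·√(4πDt)) · exp(−(x−vt)²/(4Dt)), with n_e·A the pore (flow) area.
Plume center vt = 0.35 × 10 = 3.5 m, so the well at 3.8 m is 0.3 m downgradient of the peak.
√(4πDt) = 2.270 m, giving peak height M/(n_e·A·√(4πDt)) = 16/(0.39 × 5.4 × 2.270) = 3.347 kg/m³.
(x−vt)²/(4Dt) = (0.3)²/(4 × 0.041 × 10) = 0.05488; exp(−0.05488) = 0.9466.
C = 3.347 × 0.9466 = 3.17 kg/m³.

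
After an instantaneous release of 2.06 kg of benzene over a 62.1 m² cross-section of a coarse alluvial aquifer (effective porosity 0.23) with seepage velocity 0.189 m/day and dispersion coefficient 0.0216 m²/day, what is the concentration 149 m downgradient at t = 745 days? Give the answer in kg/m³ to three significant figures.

For an instantaneous plane source, C(x,t) = M/(n_e·A·√(4πDt)) · exp(−(x−vt)²/(4Dt)), with n_e·A the pore (flow) area.
Plume center vt = 0.189 × 745 = 140.805 m, so the well at 149 m is 8.195 m downgradient of the peak.
√(4πDt) = 14.22 m, giving peak height M/(n_e·A·√(4πDt)) = 2.06/(0.23 × 62.1 × 14.22) = 0.01014 kg/m³.
(x−vt)²/(4Dt) = (8.195)²/(4 × 0.0216 × 745) = 1.043; exp(−1.043) = 0.3524.
C = 0.01014 × 0.3524 = 0.00357 kg/m³.

0.00357 kg/m³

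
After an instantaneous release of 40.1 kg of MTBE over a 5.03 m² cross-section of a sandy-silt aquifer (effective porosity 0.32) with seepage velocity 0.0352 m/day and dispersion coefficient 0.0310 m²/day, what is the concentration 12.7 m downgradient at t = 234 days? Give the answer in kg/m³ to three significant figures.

1.31 kg/m³

For an instantaneous plane source, C(x,t) = M/(n_e·A·√(4πDt)) · exp(−(x−vt)²/(4Dt)), with n_e·A the pore (flow) area.
Plume center vt = 0.0352 × 234 = 8.2368 m, so the well at 12.7 m is 4.4632 m downgradient of the peak.
√(4πDt) = 9.548 m, giving peak height M/(n_e·A·√(4πDt)) = 40.1/(0.32 × 5.03 × 9.548) = 2.609 kg/m³.
(x−vt)²/(4Dt) = (4.4632)²/(4 × 0.0310 × 234) = 0.6865; exp(−0.6865) = 0.5033.
C = 2.609 × 0.5033 = 1.31 kg/m³.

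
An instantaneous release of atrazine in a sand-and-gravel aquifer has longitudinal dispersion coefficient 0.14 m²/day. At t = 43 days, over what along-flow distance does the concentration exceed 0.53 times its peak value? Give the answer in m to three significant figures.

7.82 m

The plume is Gaussian with σ = √(2Dt) = √(2 × 0.14 × 43) = 3.470 m.
C/C_peak = exp(−Δx²/(2σ²)) = 0.53 ⇒ Δx = σ·√(−2 ln 0.53) = 3.470 × 1.127 = 3.911 m.
Width = 2Δx = 7.82 m.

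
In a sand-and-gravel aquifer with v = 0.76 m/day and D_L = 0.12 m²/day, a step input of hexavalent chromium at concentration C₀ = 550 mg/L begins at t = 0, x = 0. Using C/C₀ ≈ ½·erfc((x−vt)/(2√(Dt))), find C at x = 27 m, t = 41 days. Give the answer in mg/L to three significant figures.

For a continuous step input, C/C₀ ≈ ½·erfc((x−vt)/(2√(Dt))).
vt = 0.76 × 41 = 31.16 m and 2√(Dt) = 2√(0.12 × 41) = 4.436 m.
Argument (x−vt)/(2√(Dt)) = (27 − 31.16)/4.436 = -0.9378; ½·erfc(-0.9378) = 0.9076.
C = 550 × 0.9076 = 499 mg/L.

499 mg/L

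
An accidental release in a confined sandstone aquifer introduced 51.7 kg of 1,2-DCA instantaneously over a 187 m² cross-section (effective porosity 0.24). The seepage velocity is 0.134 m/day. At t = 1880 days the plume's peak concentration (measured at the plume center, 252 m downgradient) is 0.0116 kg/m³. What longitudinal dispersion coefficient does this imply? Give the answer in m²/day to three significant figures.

At the plume center C_max = M/(n_e·A·√(4πDt)), so D = M²/(4πt·(n_e·A·C_max)²).
n_e·A·C_max = 0.24 × 187 × 0.0116 = 0.5206 kg/m.
D = 51.7²/(4π × 1880 × 0.5206²) = 0.417 m²/day.

0.417 m²/day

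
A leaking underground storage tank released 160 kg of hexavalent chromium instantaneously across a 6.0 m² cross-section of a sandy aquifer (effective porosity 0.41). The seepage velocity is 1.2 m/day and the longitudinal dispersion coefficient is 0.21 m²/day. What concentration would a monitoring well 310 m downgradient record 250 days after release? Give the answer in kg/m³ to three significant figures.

1.57 kg/m³

For an instantaneous plane source, C(x,t) = M/(n_e·A·√(4πDt)) · exp(−(x−vt)²/(4Dt)), with n_e·A the pore (flow) area.
Plume center vt = 1.2 × 250 = 300 m, so the well at 310 m is 10 m downgradient of the peak.
√(4πDt) = 25.69 m, giving peak height M/(n_e·A·√(4πDt)) = 160/(0.41 × 6.0 × 25.69) = 2.532 kg/m³.
(x−vt)²/(4Dt) = (10)²/(4 × 0.21 × 250) = 0.4762; exp(−0.4762) = 0.6211.
C = 2.532 × 0.6211 = 1.57 kg/m³.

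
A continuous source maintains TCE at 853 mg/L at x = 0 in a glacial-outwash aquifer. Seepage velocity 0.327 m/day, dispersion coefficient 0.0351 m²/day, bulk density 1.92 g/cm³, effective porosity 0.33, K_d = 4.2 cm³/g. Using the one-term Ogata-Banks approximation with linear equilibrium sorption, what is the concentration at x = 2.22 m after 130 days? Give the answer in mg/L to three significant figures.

153 mg/L

Retardation factor R = 1 + ρ_b·K_d/n = 1 + 1.92 × 4.2/0.33 = 25.44.
Sorption retards both mechanisms: v_R = v/R = 0.01285 m/day, D_R = D/R = 0.001380 m²/day.
v_R·t = 0.01285 × 130 = 1.6705 m; 2√(D_R t) = 0.8471 m; argument = (2.22 − 1.6705)/0.8471 = 0.6487.
C = C₀ × ½·erfc(0.6487) = 853 × 0.1795 = 153 mg/L.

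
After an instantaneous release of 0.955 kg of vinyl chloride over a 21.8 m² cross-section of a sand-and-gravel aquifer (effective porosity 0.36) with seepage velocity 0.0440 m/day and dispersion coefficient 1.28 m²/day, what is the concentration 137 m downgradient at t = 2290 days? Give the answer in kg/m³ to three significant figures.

For an instantaneous plane source, C(x,t) = M/(n_e·A·√(4πDt)) · exp(−(x−vt)²/(4Dt)), with n_e·A the pore (flow) area.
Plume center vt = 0.0440 × 2290 = 100.76 m, so the well at 137 m is 36.24 m downgradient of the peak.
√(4πDt) = 191.9 m, giving peak height M/(n_e·A·√(4πDt)) = 0.955/(0.36 × 21.8 × 191.9) = 0.0006341 kg/m³.
(x−vt)²/(4Dt) = (36.24)²/(4 × 1.28 × 2290) = 0.1120; exp(−0.1120) = 0.8940.
C = 0.0006341 × 0.8940 = 0.000567 kg/m³.

0.000567 kg/m³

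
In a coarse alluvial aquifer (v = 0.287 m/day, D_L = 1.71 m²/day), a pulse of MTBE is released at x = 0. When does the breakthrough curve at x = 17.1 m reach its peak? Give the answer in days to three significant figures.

For the 1D instantaneous-source solution, setting ∂C/∂t = 0 at fixed x gives v²t² + 2Dt − x² = 0, so t = (√(D² + v²x²) − D)/v².
√(D² + v²x²) = √(1.71² + 0.287² × 17.1²) = 5.197; v² = 0.082369.
t = (5.197 − 1.71)/0.082369 = 42.3 days (vs. the pure-advection estimate x/v = 59.6 d).

42.3 days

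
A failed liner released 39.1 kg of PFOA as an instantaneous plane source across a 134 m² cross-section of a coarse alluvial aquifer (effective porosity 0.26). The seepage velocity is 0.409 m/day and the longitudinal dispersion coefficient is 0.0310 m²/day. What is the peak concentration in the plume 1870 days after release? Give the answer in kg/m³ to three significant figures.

0.0416 kg/m³

The peak of an instantaneous 1D plume sits at x = vt; there the Gaussian factor is 1 and C_max = M/(n_e·A·√(4πDt)), where n_e·A is the pore area the mass is dissolved in.
√(4πDt) = √(4π × 0.0310 × 1870) = 26.99 m, so C_max = 39.1/(0.26 × 134 × 26.99) = 0.0416 kg/m³.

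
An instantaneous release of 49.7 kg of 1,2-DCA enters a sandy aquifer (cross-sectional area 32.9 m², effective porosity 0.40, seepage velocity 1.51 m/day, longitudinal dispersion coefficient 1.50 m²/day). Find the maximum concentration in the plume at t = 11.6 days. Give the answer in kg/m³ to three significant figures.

0.255 kg/m³

The peak of an instantaneous 1D plume sits at x = vt; there the Gaussian factor is 1 and C_max = M/(n_e·A·√(4πDt)), where n_e·A is the pore area the mass is dissolved in.
√(4πDt) = √(4π × 1.50 × 11.6) = 14.79 m, so C_max = 49.7/(0.40 × 32.9 × 14.79) = 0.255 kg/m³.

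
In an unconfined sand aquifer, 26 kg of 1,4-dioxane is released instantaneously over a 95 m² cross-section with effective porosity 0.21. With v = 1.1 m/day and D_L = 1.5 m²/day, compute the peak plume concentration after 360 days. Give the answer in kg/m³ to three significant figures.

The peak of an instantaneous 1D plume sits at x = vt; there the Gaussian factor is 1 and C_max = M/(n_e·A·√(4πDt)), where n_e·A is the pore area the mass is dissolved in.
√(4πDt) = √(4π × 1.5 × 360) = 82.38 m, so C_max = 26/(0.21 × 95 × 82.38) = 0.0158 kg/m³.

0.0158 kg/m³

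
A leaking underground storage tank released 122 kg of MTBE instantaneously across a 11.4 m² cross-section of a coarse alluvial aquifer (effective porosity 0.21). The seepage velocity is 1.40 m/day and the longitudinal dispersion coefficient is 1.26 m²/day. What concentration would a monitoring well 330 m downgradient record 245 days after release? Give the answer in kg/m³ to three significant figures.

0.714 kg/m³

For an instantaneous plane source, C(x,t) = M/(n_e·A·√(4πDt)) · exp(−(x−vt)²/(4Dt)), with n_e·A the pore (flow) area.
Plume center vt = 1.40 × 245 = 343 m, so the well at 330 m is 13 m upgradient of the peak.
√(4πDt) = 62.28 m, giving peak height M/(n_e·A·√(4πDt)) = 122/(0.21 × 11.4 × 62.28) = 0.8183 kg/m³.
(x−vt)²/(4Dt) = (-13)²/(4 × 1.26 × 245) = 0.1369; exp(−0.1369) = 0.8721.
C = 0.8183 × 0.8721 = 0.714 kg/m³.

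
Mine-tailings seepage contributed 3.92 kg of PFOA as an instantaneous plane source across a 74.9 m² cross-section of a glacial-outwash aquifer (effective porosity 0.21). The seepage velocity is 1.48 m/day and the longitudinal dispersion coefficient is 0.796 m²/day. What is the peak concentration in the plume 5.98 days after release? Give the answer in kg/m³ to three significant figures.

The peak of an instantaneous 1D plume sits at x = vt; there the Gaussian factor is 1 and C_max = M/(n_e·A·√(4πDt)), where n_e·A is the pore area the mass is dissolved in.
√(4πDt) = √(4π × 0.796 × 5.98) = 7.734 m, so C_max = 3.92/(0.21 × 74.9 × 7.734) = 0.0322 kg/m³.

0.0322 kg/m³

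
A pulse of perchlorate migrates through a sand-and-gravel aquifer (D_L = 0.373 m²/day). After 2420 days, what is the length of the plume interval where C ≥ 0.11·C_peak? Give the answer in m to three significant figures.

179 m

The plume is Gaussian with σ = √(2Dt) = √(2 × 0.373 × 2420) = 42.49 m.
C/C_peak = exp(−Δx²/(2σ²)) = 0.11 ⇒ Δx = σ·√(−2 ln 0.11) = 42.49 × 2.101 = 89.27 m.
Width = 2Δx = 179 m.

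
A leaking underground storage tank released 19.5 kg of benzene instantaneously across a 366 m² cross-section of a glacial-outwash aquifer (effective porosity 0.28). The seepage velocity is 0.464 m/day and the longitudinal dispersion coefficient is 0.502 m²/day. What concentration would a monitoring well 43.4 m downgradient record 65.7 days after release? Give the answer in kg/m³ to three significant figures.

For an instantaneous plane source, C(x,t) = M/(n_e·A·√(4πDt)) · exp(−(x−vt)²/(4Dt)), with n_e·A the pore (flow) area.
Plume center vt = 0.464 × 65.7 = 30.4848 m, so the well at 43.4 m is 12.9152 m downgradient of the peak.
√(4πDt) = 20.36 m, giving peak height M/(n_e·A·√(4πDt)) = 19.5/(0.28 × 366 × 20.36) = 0.009346 kg/m³.
(x−vt)²/(4Dt) = (12.9152)²/(4 × 0.502 × 65.7) = 1.264; exp(−1.264) = 0.2825.
C = 0.009346 × 0.2825 = 0.00264 kg/m³.

0.00264 kg/m³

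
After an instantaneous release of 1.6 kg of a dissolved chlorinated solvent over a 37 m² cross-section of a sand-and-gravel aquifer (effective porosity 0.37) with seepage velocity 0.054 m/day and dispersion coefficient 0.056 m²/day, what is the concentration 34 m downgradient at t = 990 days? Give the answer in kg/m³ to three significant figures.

0.000803 kg/m³

For an instantaneous plane source, C(x,t) = M/(n_e·A·√(4πDt)) · exp(−(x−vt)²/(4Dt)), with n_e·A the pore (flow) area.
Plume center vt = 0.054 × 990 = 53.46 m, so the well at 34 m is 19.46 m upgradient of the peak.
√(4πDt) = 26.39 m, giving peak height M/(n_e·A·√(4πDt)) = 1.6/(0.37 × 37 × 26.39) = 0.004429 kg/m³.
(x−vt)²/(4Dt) = (-19.46)²/(4 × 0.056 × 990) = 1.708; exp(−1.708) = 0.1812.
C = 0.004429 × 0.1812 = 0.000803 kg/m³.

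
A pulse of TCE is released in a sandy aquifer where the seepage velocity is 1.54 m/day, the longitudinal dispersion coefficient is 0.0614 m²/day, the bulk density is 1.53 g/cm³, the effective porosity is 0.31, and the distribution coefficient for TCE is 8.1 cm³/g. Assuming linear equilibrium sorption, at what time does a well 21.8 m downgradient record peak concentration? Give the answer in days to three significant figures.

Retardation factor R = 1 + ρ_b·K_d/n = 1 + 1.53 × 8.1/0.31 = 40.98.
Sorption retards both mechanisms: v_R = v/R = 0.03758 m/day, D_R = D/R = 0.001498 m²/day.
Peak time from v_R²t² + 2D_R t − x² = 0: t = (√(D_R² + v_R²x²) − D_R)/v_R².
√(D_R² + v_R²x²) = √(0.001498² + 0.03758² × 21.8²) = 0.8192; v_R² = 0.001412.
t = (0.8192 − 0.001498)/0.001412 = 579 days.

579 days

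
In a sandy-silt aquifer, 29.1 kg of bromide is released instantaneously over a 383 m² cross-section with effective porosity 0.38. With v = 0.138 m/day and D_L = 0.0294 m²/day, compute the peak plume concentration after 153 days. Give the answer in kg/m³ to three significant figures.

The peak of an instantaneous 1D plume sits at x = vt; there the Gaussian factor is 1 and C_max = M/(n_e·A·√(4πDt)), where n_e·A is the pore area the mass is dissolved in.
√(4πDt) = √(4π × 0.0294 × 153) = 7.518 m, so C_max = 29.1/(0.38 × 383 × 7.518) = 0.0266 kg/m³.

0.0266 kg/m³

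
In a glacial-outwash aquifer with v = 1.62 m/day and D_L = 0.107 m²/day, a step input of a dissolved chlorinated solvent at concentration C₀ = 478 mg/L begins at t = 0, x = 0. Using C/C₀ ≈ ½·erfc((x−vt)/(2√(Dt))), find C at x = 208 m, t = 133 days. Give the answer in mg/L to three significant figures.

For a continuous step input, C/C₀ ≈ ½·erfc((x−vt)/(2√(Dt))).
vt = 1.62 × 133 = 215.46 m and 2√(Dt) = 2√(0.107 × 133) = 7.545 m.
Argument (x−vt)/(2√(Dt)) = (208 − 215.46)/7.545 = -0.9887; ½·erfc(-0.9887) = 0.9190.
C = 478 × 0.9190 = 439 mg/L.

439 mg/L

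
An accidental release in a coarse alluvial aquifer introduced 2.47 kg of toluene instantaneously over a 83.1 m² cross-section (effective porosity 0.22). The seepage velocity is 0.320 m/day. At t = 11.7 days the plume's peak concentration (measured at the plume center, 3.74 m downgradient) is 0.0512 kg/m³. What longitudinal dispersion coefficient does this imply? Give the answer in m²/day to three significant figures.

At the plume center C_max = M/(n_e·A·√(4πDt)), so D = M²/(4πt·(n_e·A·C_max)²).
n_e·A·C_max = 0.22 × 83.1 × 0.0512 = 0.9360 kg/m.
D = 2.47²/(4π × 11.7 × 0.9360²) = 0.0474 m²/day.

0.0474 m²/day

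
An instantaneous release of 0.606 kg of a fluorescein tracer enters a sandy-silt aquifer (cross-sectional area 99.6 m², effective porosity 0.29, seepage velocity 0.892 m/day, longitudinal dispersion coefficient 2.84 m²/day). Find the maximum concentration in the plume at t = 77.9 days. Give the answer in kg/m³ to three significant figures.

0.000398 kg/m³

The peak of an instantaneous 1D plume sits at x = vt; there the Gaussian factor is 1 and C_max = M/(n_e·A·√(4πDt)), where n_e·A is the pore area the mass is dissolved in.
√(4πDt) = √(4π × 2.84 × 77.9) = 52.73 m, so C_max = 0.606/(0.29 × 99.6 × 52.73) = 0.000398 kg/m³.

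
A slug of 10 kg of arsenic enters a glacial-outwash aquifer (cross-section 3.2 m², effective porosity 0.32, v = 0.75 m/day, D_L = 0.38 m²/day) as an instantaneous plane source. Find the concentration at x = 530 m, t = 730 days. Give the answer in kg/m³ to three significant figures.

0.126 kg/m³

For an instantaneous plane source, C(x,t) = M/(n_e·A·√(4πDt)) · exp(−(x−vt)²/(4Dt)), with n_e·A the pore (flow) area.
Plume center vt = 0.75 × 730 = 547.5 m, so the well at 530 m is 17.5 m upgradient of the peak.
√(4πDt) = 59.04 m, giving peak height M/(n_e·A·√(4πDt)) = 10/(0.32 × 3.2 × 59.04) = 0.1654 kg/m³.
(x−vt)²/(4Dt) = (-17.5)²/(4 × 0.38 × 730) = 0.2760; exp(−0.2760) = 0.7588.
C = 0.1654 × 0.7588 = 0.126 kg/m³.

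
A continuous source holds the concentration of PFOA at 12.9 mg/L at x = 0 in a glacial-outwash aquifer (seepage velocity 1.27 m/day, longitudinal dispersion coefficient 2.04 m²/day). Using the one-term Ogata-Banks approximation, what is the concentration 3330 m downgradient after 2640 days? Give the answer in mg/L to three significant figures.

7.57 mg/L

For a continuous step input, C/C₀ ≈ ½·erfc((x−vt)/(2√(Dt))).
vt = 1.27 × 2640 = 3352.8 m and 2√(Dt) = 2√(2.04 × 2640) = 146.8 m.
Argument (x−vt)/(2√(Dt)) = (3330 − 3352.8)/146.8 = -0.1553; ½·erfc(-0.1553) = 0.5869.
C = 12.9 × 0.5869 = 7.57 mg/L.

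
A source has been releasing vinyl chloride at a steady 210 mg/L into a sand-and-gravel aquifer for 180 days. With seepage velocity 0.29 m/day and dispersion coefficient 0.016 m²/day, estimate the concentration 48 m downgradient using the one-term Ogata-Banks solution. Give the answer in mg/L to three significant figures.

For a continuous step input, C/C₀ ≈ ½·erfc((x−vt)/(2√(Dt))).
vt = 0.29 × 180 = 52.2 m and 2√(Dt) = 2√(0.016 × 180) = 3.394 m.
Argument (x−vt)/(2√(Dt)) = (48 − 52.2)/3.394 = -1.237; ½·erfc(-1.237) = 0.9599.
C = 210 × 0.9599 = 202 mg/L.

202 mg/L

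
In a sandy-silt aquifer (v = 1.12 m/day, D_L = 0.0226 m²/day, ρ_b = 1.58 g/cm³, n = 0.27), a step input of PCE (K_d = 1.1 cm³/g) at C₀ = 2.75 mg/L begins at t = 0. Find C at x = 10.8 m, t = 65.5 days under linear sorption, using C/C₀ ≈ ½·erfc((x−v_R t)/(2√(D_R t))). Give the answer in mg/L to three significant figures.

Retardation factor R = 1 + ρ_b·K_d/n = 1 + 1.58 × 1.1/0.27 = 7.437.
Sorption retards both mechanisms: v_R = v/R = 0.1506 m/day, D_R = D/R = 0.003039 m²/day.
v_R·t = 0.1506 × 65.5 = 9.8643 m; 2√(D_R t) = 0.8923 m; argument = (10.8 − 9.8643)/0.8923 = 1.049.
C = C₀ × ½·erfc(1.049) = 2.75 × 0.06897 = 0.190 mg/L.

0.190 mg/L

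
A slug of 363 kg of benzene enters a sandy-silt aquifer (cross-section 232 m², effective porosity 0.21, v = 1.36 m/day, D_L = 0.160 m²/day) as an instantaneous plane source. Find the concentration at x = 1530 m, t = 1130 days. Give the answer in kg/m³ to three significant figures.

0.147 kg/m³

For an instantaneous plane source, C(x,t) = M/(n_e·A·√(4πDt)) · exp(−(x−vt)²/(4Dt)), with n_e·A the pore (flow) area.
Plume center vt = 1.36 × 1130 = 1536.8 m, so the well at 1530 m is 6.8 m upgradient of the peak.
√(4πDt) = 47.67 m, giving peak height M/(n_e·A·√(4πDt)) = 363/(0.21 × 232 × 47.67) = 0.1563 kg/m³.
(x−vt)²/(4Dt) = (-6.8)²/(4 × 0.160 × 1130) = 0.06394; exp(−0.06394) = 0.9381.
C = 0.1563 × 0.9381 = 0.147 kg/m³.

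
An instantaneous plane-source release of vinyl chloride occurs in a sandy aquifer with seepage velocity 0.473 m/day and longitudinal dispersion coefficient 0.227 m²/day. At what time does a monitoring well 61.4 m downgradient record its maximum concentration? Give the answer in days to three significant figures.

For the 1D instantaneous-source solution, setting ∂C/∂t = 0 at fixed x gives v²t² + 2Dt − x² = 0, so t = (√(D² + v²x²) − D)/v².
√(D² + v²x²) = √(0.227² + 0.473² × 61.4²) = 29.04; v² = 0.223729.
t = (29.04 − 0.227)/0.223729 = 129 days (vs. the pure-advection estimate x/v = 130 d).

129 days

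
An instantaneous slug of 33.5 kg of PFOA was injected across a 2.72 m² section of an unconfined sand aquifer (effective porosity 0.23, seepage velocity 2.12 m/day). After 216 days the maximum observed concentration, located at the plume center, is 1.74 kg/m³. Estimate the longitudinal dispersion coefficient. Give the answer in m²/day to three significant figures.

At the plume center C_max = M/(n_e·A·√(4πDt)), so D = M²/(4πt·(n_e·A·C_max)²).
n_e·A·C_max = 0.23 × 2.72 × 1.74 = 1.089 kg/m.
D = 33.5²/(4π × 216 × 1.089²) = 0.349 m²/day.

0.349 m²/day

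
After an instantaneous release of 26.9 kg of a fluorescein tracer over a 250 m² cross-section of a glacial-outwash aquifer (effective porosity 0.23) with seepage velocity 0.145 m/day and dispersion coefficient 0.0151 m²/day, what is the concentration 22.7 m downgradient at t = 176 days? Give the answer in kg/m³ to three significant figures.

0.0383 kg/m³

For an instantaneous plane source, C(x,t) = M/(n_e·A·√(4πDt)) · exp(−(x−vt)²/(4Dt)), with n_e·A the pore (flow) area.
Plume center vt = 0.145 × 176 = 25.52 m, so the well at 22.7 m is 2.82 m upgradient of the peak.
√(4πDt) = 5.779 m, giving peak height M/(n_e·A·√(4πDt)) = 26.9/(0.23 × 250 × 5.779) = 0.08095 kg/m³.
(x−vt)²/(4Dt) = (-2.82)²/(4 × 0.0151 × 176) = 0.7481; exp(−0.7481) = 0.4733.
C = 0.08095 × 0.4733 = 0.0383 kg/m³.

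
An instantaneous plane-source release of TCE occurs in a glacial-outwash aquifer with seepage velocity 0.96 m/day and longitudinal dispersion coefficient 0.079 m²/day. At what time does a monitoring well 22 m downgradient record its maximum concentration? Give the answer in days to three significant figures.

For the 1D instantaneous-source solution, setting ∂C/∂t = 0 at fixed x gives v²t² + 2Dt − x² = 0, so t = (√(D² + v²x²) − D)/v².
√(D² + v²x²) = √(0.079² + 0.96² × 22²) = 21.12; v² = 0.9216.
t = (21.12 − 0.079)/0.9216 = 22.8 days (vs. the pure-advection estimate x/v = 22.9 d).

22.8 days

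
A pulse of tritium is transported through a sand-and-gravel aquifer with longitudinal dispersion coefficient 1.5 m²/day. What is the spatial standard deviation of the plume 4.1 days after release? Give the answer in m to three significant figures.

Dispersive spreading gives a Gaussian with σ² = 2Dt; advection only shifts the center.
σ = √(2 × 1.5 × 4.1) = 3.51 m.

3.51 m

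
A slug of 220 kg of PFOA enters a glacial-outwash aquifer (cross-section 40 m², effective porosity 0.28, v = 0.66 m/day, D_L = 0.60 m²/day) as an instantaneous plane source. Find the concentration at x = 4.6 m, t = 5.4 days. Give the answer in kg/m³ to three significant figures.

For an instantaneous plane source, C(x,t) = M/(n_e·A·√(4πDt)) · exp(−(x−vt)²/(4Dt)), with n_e·A the pore (flow) area.
Plume center vt = 0.66 × 5.4 = 3.564 m, so the well at 4.6 m is 1.036 m downgradient of the peak.
√(4πDt) = 6.381 m, giving peak height M/(n_e·A·√(4πDt)) = 220/(0.28 × 40 × 6.381) = 3.078 kg/m³.
(x−vt)²/(4Dt) = (1.036)²/(4 × 0.60 × 5.4) = 0.08282; exp(−0.08282) = 0.9205.
C = 3.078 × 0.9205 = 2.83 kg/m³.

2.83 kg/m³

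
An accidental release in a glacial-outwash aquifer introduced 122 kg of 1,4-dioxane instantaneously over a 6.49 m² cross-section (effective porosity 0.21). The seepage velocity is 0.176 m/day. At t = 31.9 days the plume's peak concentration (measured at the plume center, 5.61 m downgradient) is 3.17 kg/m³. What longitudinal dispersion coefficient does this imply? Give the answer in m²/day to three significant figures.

1.99 m²/day

At the plume center C_max = M/(n_e·A·√(4πDt)), so D = M²/(4πt·(n_e·A·C_max)²).
n_e·A·C_max = 0.21 × 6.49 × 3.17 = 4.320 kg/m.
D = 122²/(4π × 31.9 × 4.320²) = 1.99 m²/day.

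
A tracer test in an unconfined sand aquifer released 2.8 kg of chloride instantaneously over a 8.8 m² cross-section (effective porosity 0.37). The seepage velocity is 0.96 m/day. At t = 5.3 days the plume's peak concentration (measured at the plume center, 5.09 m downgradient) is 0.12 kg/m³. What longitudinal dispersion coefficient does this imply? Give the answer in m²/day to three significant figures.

At the plume center C_max = M/(n_e·A·√(4πDt)), so D = M²/(4πt·(n_e·A·C_max)²).
n_e·A·C_max = 0.37 × 8.8 × 0.12 = 0.3907 kg/m.
D = 2.8²/(4π × 5.3 × 0.3907²) = 0.771 m²/day.

0.771 m²/day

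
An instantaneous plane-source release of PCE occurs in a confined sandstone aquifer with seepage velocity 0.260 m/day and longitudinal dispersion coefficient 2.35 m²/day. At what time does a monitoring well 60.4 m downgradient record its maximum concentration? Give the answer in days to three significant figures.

200 days

For the 1D instantaneous-source solution, setting ∂C/∂t = 0 at fixed x gives v²t² + 2Dt − x² = 0, so t = (√(D² + v²x²) − D)/v².
√(D² + v²x²) = √(2.35² + 0.260² × 60.4²) = 15.88; v² = 0.0676.
t = (15.88 − 2.35)/0.0676 = 200 days (vs. the pure-advection estimate x/v = 232 d).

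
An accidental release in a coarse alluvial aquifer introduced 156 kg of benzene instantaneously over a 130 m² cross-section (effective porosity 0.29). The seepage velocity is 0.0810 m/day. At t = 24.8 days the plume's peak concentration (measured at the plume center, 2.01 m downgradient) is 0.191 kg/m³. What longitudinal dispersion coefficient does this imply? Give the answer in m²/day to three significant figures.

At the plume center C_max = M/(n_e·A·√(4πDt)), so D = M²/(4πt·(n_e·A·C_max)²).
n_e·A·C_max = 0.29 × 130 × 0.191 = 7.201 kg/m.
D = 156²/(4π × 24.8 × 7.201²) = 1.51 m²/day.

1.51 m²/day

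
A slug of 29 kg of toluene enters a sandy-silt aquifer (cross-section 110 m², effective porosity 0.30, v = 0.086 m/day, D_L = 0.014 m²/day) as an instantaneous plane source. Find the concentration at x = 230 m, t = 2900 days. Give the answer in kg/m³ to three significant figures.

0.00383 kg/m³

For an instantaneous plane source, C(x,t) = M/(n_e·A·√(4πDt)) · exp(−(x−vt)²/(4Dt)), with n_e·A the pore (flow) area.
Plume center vt = 0.086 × 2900 = 249.4 m, so the well at 230 m is 19.4 m upgradient of the peak.
√(4πDt) = 22.59 m, giving peak height M/(n_e·A·√(4πDt)) = 29/(0.30 × 110 × 22.59) = 0.03890 kg/m³.
(x−vt)²/(4Dt) = (-19.4)²/(4 × 0.014 × 2900) = 2.317; exp(−2.317) = 0.09857.
C = 0.03890 × 0.09857 = 0.00383 kg/m³.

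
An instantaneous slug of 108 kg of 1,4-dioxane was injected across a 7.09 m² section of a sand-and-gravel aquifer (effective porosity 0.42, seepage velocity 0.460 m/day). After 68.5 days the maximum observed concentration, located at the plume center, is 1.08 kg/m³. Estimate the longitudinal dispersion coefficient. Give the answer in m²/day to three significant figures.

At the plume center C_max = M/(n_e·A·√(4πDt)), so D = M²/(4πt·(n_e·A·C_max)²).
n_e·A·C_max = 0.42 × 7.09 × 1.08 = 3.216 kg/m.
D = 108²/(4π × 68.5 × 3.216²) = 1.31 m²/day.

1.31 m²/day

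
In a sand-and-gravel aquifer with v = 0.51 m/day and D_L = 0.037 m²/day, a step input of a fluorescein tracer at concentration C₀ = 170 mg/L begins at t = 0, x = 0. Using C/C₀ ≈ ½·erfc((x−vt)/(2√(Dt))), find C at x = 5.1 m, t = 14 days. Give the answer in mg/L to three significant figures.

For a continuous step input, C/C₀ ≈ ½·erfc((x−vt)/(2√(Dt))).
vt = 0.51 × 14 = 7.14 m and 2√(Dt) = 2√(0.037 × 14) = 1.439 m.
Argument (x−vt)/(2√(Dt)) = (5.1 − 7.14)/1.439 = -1.418; ½·erfc(-1.418) = 0.9775.
C = 170 × 0.9775 = 166 mg/L.

166 mg/L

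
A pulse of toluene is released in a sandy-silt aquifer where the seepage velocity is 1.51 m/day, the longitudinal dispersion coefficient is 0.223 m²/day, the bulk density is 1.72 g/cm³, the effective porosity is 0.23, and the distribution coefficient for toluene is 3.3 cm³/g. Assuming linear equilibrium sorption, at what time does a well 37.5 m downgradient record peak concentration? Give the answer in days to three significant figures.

Retardation factor R = 1 + ρ_b·K_d/n = 1 + 1.72 × 3.3/0.23 = 25.68.
Sorption retards both mechanisms: v_R = v/R = 0.05880 m/day, D_R = D/R = 0.008684 m²/day.
Peak time from v_R²t² + 2D_R t − x² = 0: t = (√(D_R² + v_R²x²) − D_R)/v_R².
√(D_R² + v_R²x²) = √(0.008684² + 0.05880² × 37.5²) = 2.205; v_R² = 0.003457.
t = (2.205 − 0.008684)/0.003457 = 635 days.

635 days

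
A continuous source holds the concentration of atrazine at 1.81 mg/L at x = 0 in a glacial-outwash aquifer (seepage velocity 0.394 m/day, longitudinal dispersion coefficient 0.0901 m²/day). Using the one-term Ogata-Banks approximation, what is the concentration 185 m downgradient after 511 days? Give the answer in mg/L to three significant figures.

1.73 mg/L

For a continuous step input, C/C₀ ≈ ½·erfc((x−vt)/(2√(Dt))).
vt = 0.394 × 511 = 201.334 m and 2√(Dt) = 2√(0.0901 × 511) = 13.57 m.
Argument (x−vt)/(2√(Dt)) = (185 − 201.334)/13.57 = -1.204; ½·erfc(-1.204) = 0.9557.
C = 1.81 × 0.9557 = 1.73 mg/L.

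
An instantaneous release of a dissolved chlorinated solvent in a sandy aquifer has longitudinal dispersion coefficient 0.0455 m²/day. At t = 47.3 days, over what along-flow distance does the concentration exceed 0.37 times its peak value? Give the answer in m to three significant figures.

5.85 m

The plume is Gaussian with σ = √(2Dt) = √(2 × 0.0455 × 47.3) = 2.075 m.
C/C_peak = exp(−Δx²/(2σ²)) = 0.37 ⇒ Δx = σ·√(−2 ln 0.37) = 2.075 × 1.410 = 2.926 m.
Width = 2Δx = 5.85 m.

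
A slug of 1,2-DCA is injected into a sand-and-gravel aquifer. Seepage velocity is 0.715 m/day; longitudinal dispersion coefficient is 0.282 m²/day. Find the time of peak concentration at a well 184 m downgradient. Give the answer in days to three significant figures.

257 days

For the 1D instantaneous-source solution, setting ∂C/∂t = 0 at fixed x gives v²t² + 2Dt − x² = 0, so t = (√(D² + v²x²) − D)/v².
√(D² + v²x²) = √(0.282² + 0.715² × 184²) = 131.6; v² = 0.511225.
t = (131.6 − 0.282)/0.511225 = 257 days (vs. the pure-advection estimate x/v = 257 d).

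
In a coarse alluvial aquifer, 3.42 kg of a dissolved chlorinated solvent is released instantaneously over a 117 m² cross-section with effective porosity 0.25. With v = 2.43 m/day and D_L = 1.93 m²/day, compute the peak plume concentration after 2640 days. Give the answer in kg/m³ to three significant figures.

The peak of an instantaneous 1D plume sits at x = vt; there the Gaussian factor is 1 and C_max = M/(n_e·A·√(4πDt)), where n_e·A is the pore area the mass is dissolved in.
√(4πDt) = √(4π × 1.93 × 2640) = 253.0 m, so C_max = 3.42/(0.25 × 117 × 253.0) = 0.000462 kg/m³.

0.000462 kg/m³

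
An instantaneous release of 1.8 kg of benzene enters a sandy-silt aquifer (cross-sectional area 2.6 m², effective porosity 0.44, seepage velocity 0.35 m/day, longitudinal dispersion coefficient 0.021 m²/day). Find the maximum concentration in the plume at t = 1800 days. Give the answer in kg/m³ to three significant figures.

The peak of an instantaneous 1D plume sits at x = vt; there the Gaussian factor is 1 and C_max = M/(n_e·A·√(4πDt)), where n_e·A is the pore area the mass is dissolved in.
√(4πDt) = √(4π × 0.021 × 1800) = 21.79 m, so C_max = 1.8/(0.44 × 2.6 × 21.79) = 0.0722 kg/m³.

0.0722 kg/m³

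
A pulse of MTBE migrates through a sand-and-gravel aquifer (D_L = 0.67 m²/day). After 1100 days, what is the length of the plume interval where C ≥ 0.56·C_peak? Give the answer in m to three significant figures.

The plume is Gaussian with σ = √(2Dt) = √(2 × 0.67 × 1100) = 38.39 m.
C/C_peak = exp(−Δx²/(2σ²)) = 0.56 ⇒ Δx = σ·√(−2 ln 0.56) = 38.39 × 1.077 = 41.35 m.
Width = 2Δx = 82.7 m.

82.7 m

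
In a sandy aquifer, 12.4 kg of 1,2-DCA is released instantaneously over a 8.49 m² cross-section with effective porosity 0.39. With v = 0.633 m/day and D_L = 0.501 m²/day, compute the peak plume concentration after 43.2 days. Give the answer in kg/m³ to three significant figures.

0.227 kg/m³

The peak of an instantaneous 1D plume sits at x = vt; there the Gaussian factor is 1 and C_max = M/(n_e·A·√(4πDt)), where n_e·A is the pore area the mass is dissolved in.
√(4πDt) = √(4π × 0.501 × 43.2) = 16.49 m, so C_max = 12.4/(0.39 × 8.49 × 16.49) = 0.227 kg/m³.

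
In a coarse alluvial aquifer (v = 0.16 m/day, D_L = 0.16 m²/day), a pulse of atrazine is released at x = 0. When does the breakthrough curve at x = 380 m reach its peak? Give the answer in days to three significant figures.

2370 days

For the 1D instantaneous-source solution, setting ∂C/∂t = 0 at fixed x gives v²t² + 2Dt − x² = 0, so t = (√(D² + v²x²) − D)/v².
√(D² + v²x²) = √(0.16² + 0.16² × 380²) = 60.80; v² = 0.0256.
t = (60.80 − 0.16)/0.0256 = 2370 days (vs. the pure-advection estimate x/v = 2380 d).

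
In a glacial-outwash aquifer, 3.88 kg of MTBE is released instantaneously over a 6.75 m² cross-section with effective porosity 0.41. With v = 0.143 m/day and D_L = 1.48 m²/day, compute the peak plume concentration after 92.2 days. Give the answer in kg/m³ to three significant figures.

0.0339 kg/m³

The peak of an instantaneous 1D plume sits at x = vt; there the Gaussian factor is 1 and C_max = M/(n_e·A·√(4πDt)), where n_e·A is the pore area the mass is dissolved in.
√(4πDt) = √(4π × 1.48 × 92.2) = 41.41 m, so C_max = 3.88/(0.41 × 6.75 × 41.41) = 0.0339 kg/m³.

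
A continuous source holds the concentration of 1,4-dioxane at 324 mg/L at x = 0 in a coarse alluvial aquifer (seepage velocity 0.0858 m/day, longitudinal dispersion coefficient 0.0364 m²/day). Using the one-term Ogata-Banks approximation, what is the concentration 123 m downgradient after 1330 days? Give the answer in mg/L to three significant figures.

For a continuous step input, C/C₀ ≈ ½·erfc((x−vt)/(2√(Dt))).
vt = 0.0858 × 1330 = 114.114 m and 2√(Dt) = 2√(0.0364 × 1330) = 13.92 m.
Argument (x−vt)/(2√(Dt)) = (123 − 114.114)/13.92 = 0.6384; ½·erfc(0.6384) = 0.1833.
C = 324 × 0.1833 = 59.4 mg/L.

59.4 mg/L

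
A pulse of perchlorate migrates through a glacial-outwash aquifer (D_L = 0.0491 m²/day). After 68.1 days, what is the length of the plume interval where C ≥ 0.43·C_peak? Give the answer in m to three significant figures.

The plume is Gaussian with σ = √(2Dt) = √(2 × 0.0491 × 68.1) = 2.586 m.
C/C_peak = exp(−Δx²/(2σ²)) = 0.43 ⇒ Δx = σ·√(−2 ln 0.43) = 2.586 × 1.299 = 3.359 m.
Width = 2Δx = 6.72 m.

6.72 m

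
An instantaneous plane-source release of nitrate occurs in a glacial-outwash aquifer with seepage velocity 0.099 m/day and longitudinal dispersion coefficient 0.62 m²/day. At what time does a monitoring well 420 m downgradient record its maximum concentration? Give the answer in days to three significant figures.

4180 days

For the 1D instantaneous-source solution, setting ∂C/∂t = 0 at fixed x gives v²t² + 2Dt − x² = 0, so t = (√(D² + v²x²) − D)/v².
√(D² + v²x²) = √(0.62² + 0.099² × 420²) = 41.58; v² = 0.009801.
t = (41.58 − 0.62)/0.009801 = 4180 days (vs. the pure-advection estimate x/v = 4240 d).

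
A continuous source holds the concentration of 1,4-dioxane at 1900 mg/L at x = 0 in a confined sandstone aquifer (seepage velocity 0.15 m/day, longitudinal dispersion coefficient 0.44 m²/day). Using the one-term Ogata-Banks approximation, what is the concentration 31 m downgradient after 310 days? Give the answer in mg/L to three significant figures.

For a continuous step input, C/C₀ ≈ ½·erfc((x−vt)/(2√(Dt))).
vt = 0.15 × 310 = 46.5 m and 2√(Dt) = 2√(0.44 × 310) = 23.36 m.
Argument (x−vt)/(2√(Dt)) = (31 − 46.5)/23.36 = -0.6635; ½·erfc(-0.6635) = 0.8260.
C = 1900 × 0.8260 = 1570 mg/L.

1570 mg/L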